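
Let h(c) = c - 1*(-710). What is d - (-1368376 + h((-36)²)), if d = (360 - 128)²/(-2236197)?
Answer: 3055472441066/2236197 ≈ 1.3664e+6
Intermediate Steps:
d = -53824/2236197 (d = 232²*(-1/2236197) = 53824*(-1/2236197) = -53824/2236197 ≈ -0.024069)
h(c) = 710 + c (h(c) = c + 710 = 710 + c)
d - (-1368376 + h((-36)²)) = -53824/2236197 - (-1368376 + (710 + (-36)²)) = -53824/2236197 - (-1368376 + (710 + 1296)) = -53824/2236197 - (-1368376 + 2006) = -53824/2236197 - 1*(-1366370) = -53824/2236197 + 1366370 = 3055472441066/2236197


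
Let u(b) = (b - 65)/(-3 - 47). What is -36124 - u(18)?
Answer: -1806247/50 ≈ -36125.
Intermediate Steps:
u(b) = 13/10 - b/50 (u(b) = (-65 + b)/(-50) = (-65 + b)*(-1/50) = 13/10 - b/50)
-36124 - u(18) = -36124 - (13/10 - 1/50*18) = -36124 - (13/10 - 9/25) = -36124 - 1*47/50 = -36124 - 47/50 = -1806247/50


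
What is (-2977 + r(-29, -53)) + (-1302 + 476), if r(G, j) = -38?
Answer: -3841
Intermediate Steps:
(-2977 + r(-29, -53)) + (-1302 + 476) = (-2977 - 38) + (-1302 + 476) = -3015 - 826 = -3841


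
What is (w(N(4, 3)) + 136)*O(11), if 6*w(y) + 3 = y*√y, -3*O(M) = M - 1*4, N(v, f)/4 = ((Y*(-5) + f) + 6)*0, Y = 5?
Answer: -1897/6 ≈ -316.17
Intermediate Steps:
N(v, f) = 0 (N(v, f) = 4*(((5*(-5) + f) + 6)*0) = 4*(((-25 + f) + 6)*0) = 4*((-19 + f)*0) = 4*0 = 0)
O(M) = 4/3 - M/3 (O(M) = -(M - 1*4)/3 = -(M - 4)/3 = -(-4 + M)/3 = 4/3 - M/3)
w(y) = -½ + y^(3/2)/6 (w(y) = -½ + (y*√y)/6 = -½ + y^(3/2)/6)
(w(N(4, 3)) + 136)*O(11) = ((-½ + 0^(3/2)/6) + 136)*(4/3 - ⅓*11) = ((-½ + (⅙)*0) + 136)*(4/3 - 11/3) = ((-½ + 0) + 136)*(-7/3) = (-½ + 136)*(-7/3) = (271/2)*(-7/3) = -1897/6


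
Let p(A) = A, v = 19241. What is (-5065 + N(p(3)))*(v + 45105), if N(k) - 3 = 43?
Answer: -322952574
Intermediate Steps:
N(k) = 46 (N(k) = 3 + 43 = 46)
(-5065 + N(p(3)))*(v + 45105) = (-5065 + 46)*(19241 + 45105) = -5019*64346 = -322952574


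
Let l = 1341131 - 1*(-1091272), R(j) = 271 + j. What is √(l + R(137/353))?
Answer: √303133122827/353 ≈ 1559.7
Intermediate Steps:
l = 2432403 (l = 1341131 + 1091272 = 2432403)
√(l + R(137/353)) = √(2432403 + (271 + 137/353)) = √(2432403 + 95800/353) = √(858734059/353) = √303133122827/353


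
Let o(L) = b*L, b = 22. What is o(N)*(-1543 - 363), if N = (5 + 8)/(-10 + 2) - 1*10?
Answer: 974919/2 ≈ 4.8746e+5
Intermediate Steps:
N = -93/8 (N = 13/(-8) - 10 = 13*(-⅛) - 10 = -13/8 - 10 = -93/8 ≈ -11.625)
o(L) = 22*L
o(N)*(-1543 - 363) = (22*(-93/8))*(-1543 - 363) = -1023/4*(-1906) = 974919/2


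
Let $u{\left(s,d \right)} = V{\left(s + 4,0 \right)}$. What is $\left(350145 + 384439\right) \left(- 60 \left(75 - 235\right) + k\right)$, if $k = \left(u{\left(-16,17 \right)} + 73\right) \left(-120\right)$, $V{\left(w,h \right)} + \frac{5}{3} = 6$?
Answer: $235066880$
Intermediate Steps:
$V{\left(w,h \right)} = \frac{13}{3}$ ($V{\left(w,h \right)} = - \frac{5}{3} + 6 = \frac{13}{3}$)
$u{\left(s,d \right)} = \frac{13}{3}$
$k = -9280$ ($k = \left(\frac{13}{3} + 73\right) \left(-120\right) = \frac{232}{3} \left(-120\right) = -9280$)
$\left(350145 + 384439\right) \left(- 60 \left(75 - 235\right) + k\right) = \left(350145 + 384439\right) \left(- 60 \left(75 - 235\right) - 9280\right) = 734584 \left(\left(-60\right) \left(-160\right) - 9280\right) = 734584 \left(9600 - 9280\right) = 734584 \cdot 320 = 235066880$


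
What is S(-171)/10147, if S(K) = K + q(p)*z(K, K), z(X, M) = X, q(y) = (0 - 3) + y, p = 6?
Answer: -684/10147 ≈ -0.067409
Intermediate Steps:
q(y) = -3 + y
S(K) = 4*K (S(K) = K + (-3 + 6)*K = K + 3*K = 4*K)
S(-171)/10147 = (4*(-171))/10147 = -684*1/10147 = -684/10147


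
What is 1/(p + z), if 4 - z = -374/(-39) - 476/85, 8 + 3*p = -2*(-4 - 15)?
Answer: 195/1952 ≈ 0.099898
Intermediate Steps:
p = 10 (p = -8/3 + (-2*(-4 - 15))/3 = -8/3 + (-2*(-19))/3 = -8/3 + (1/3)*38 = -8/3 + 38/3 = 10)
z = 2/195 (z = 4 - (-374/(-39) - 476/85) = 4 - (-374*(-1/39) - 476*1/85) = 4 - (374/39 - 28/5) = 4 - 1*778/195 = 4 - 778/195 = 2/195 ≈ 0.010256)
1/(p + z) = 1/(10 + 2/195) = 1/(1952/195) = 195/1952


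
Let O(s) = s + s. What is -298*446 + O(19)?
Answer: -132870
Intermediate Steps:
O(s) = 2*s
-298*446 + O(19) = -298*446 + 2*19 = -132908 + 38 = -132870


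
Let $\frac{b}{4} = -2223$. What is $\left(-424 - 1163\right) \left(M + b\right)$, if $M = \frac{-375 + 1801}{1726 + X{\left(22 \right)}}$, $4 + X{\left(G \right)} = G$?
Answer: $\frac{12304187157}{872} \approx 1.411 \cdot 10^{7}$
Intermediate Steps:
$b = -8892$ ($b = 4 \left(-2223\right) = -8892$)
$X{\left(G \right)} = -4 + G$
$M = \frac{713}{872}$ ($M = \frac{-375 + 1801}{1726 + \left(-4 + 22\right)} = \frac{1426}{1726 + 18} = \frac{1426}{1744} = 1426 \cdot \frac{1}{1744} = \frac{713}{872} \approx 0.81766$)
$\left(-424 - 1163\right) \left(M + b\right) = \left(-424 - 1163\right) \left(\frac{713}{872} - 8892\right) = \left(-1587\right) \left(- \frac{7753111}{872}\right) = \frac{12304187157}{872}$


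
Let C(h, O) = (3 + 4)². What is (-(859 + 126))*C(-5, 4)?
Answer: -48265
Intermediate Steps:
C(h, O) = 49 (C(h, O) = 7² = 49)
(-(859 + 126))*C(-5, 4) = -(859 + 126)*49 = -1*985*49 = -985*49 = -48265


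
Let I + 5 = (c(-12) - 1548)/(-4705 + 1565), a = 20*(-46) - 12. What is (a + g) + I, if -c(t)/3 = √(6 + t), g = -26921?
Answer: -21868143/785 + 3*I*√6/3140 ≈ -27858.0 + 0.0023403*I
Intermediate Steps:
c(t) = -3*√(6 + t)
a = -932 (a = -920 - 12 = -932)
I = -3538/785 + 3*I*√6/3140 (I = -5 + (-3*√(6 - 12) - 1548)/(-4705 + 1565) = -5 + (-3*I*√6 - 1548)/(-3140) = -5 + (-3*I*√6 - 1548)*(-1/3140) = -5 + (-1548 - 3*I*√6)*(-1/3140) = -5 + (387/785 + 3*I*√6/3140) = -3538/785 + 3*I*√6/3140 ≈ -4.507 + 0.0023403*I)
(a + g) + I = (-932 - 26921) + (-3538/785 + 3*I*√6/3140) = -27853 + (-3538/785 + 3*I*√6/3140) = -21868143/785 + 3*I*√6/3140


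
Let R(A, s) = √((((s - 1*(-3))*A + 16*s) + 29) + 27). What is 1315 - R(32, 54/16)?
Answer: 1315 - √314 ≈ 1297.3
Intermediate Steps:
R(A, s) = √(56 + 16*s + A*(3 + s)) (R(A, s) = √((((s + 3)*A + 16*s) + 29) + 27) = √((((3 + s)*A + 16*s) + 29) + 27) = √(((A*(3 + s) + 16*s) + 29) + 27) = √(((16*s + A*(3 + s)) + 29) + 27) = √((29 + 16*s + A*(3 + s)) + 27) = √(56 + 16*s + A*(3 + s)))
1315 - R(32, 54/16) = 1315 - √(56 + 3*32 + 16*(54/16) + 32*(54/16)) = 1315 - √(56 + 96 + 16*(54*(1/16)) + 32*(54*(1/16))) = 1315 - √(56 + 96 + 16*(27/8) + 32*(27/8)) = 1315 - √(56 + 96 + 54 + 108) = 1315 - √314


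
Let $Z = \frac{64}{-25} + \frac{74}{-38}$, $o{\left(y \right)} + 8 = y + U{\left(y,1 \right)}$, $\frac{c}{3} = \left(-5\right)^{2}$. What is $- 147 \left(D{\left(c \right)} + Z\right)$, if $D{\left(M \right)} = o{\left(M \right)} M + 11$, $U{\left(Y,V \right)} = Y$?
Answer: $- \frac{744089598}{475} \approx -1.5665 \cdot 10^{6}$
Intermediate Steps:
$c = 75$ ($c = 3 \left(-5\right)^{2} = 3 \cdot 25 = 75$)
$o{\left(y \right)} = -8 + 2 y$ ($o{\left(y \right)} = -8 + \left(y + y\right) = -8 + 2 y$)
$D{\left(M \right)} = 11 + M \left(-8 + 2 M\right)$ ($D{\left(M \right)} = \left(-8 + 2 M\right) M + 11 = M \left(-8 + 2 M\right) + 11 = 11 + M \left(-8 + 2 M\right)$)
$Z = - \frac{2141}{475}$ ($Z = 64 \left(- \frac{1}{25}\right) + 74 \left(- \frac{1}{38}\right) = - \frac{64}{25} - \frac{37}{19} = - \frac{2141}{475} \approx -4.5074$)
$- 147 \left(D{\left(c \right)} + Z\right) = - 147 \left(\left(11 + 2 \cdot 75 \left(-4 + 75\right)\right) - \frac{2141}{475}\right) = - 147 \left(\left(11 + 2 \cdot 75 \cdot 71\right) - \frac{2141}{475}\right) = - 147 \left(\left(11 + 10650\right) - \frac{2141}{475}\right) = - 147 \left(10661 - \frac{2141}{475}\right) = \left(-147\right) \frac{5061834}{475} = - \frac{744089598}{475}$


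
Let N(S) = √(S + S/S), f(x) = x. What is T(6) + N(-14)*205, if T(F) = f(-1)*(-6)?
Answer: 6 + 205*I*√13 ≈ 6.0 + 739.14*I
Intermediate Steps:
N(S) = √(1 + S) (N(S) = √(S + 1) = √(1 + S))
T(F) = 6 (T(F) = -1*(-6) = 6)
T(6) + N(-14)*205 = 6 + √(1 - 14)*205 = 6 + √(-13)*205 = 6 + (I*√13)*205 = 6 + 205*I*√13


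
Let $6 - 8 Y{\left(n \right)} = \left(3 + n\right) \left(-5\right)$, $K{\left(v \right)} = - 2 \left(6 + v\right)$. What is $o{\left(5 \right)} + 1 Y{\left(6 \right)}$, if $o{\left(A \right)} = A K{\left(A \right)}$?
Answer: $- \frac{829}{8} \approx -103.63$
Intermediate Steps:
$K{\left(v \right)} = -12 - 2 v$
$Y{\left(n \right)} = \frac{21}{8} + \frac{5 n}{8}$ ($Y{\left(n \right)} = \frac{3}{4} - \frac{\left(3 + n\right) \left(-5\right)}{8} = \frac{3}{4} - \frac{-15 - 5 n}{8} = \frac{3}{4} + \left(\frac{15}{8} + \frac{5 n}{8}\right) = \frac{21}{8} + \frac{5 n}{8}$)
$o{\left(A \right)} = A \left(-12 - 2 A\right)$
$o{\left(5 \right)} + 1 Y{\left(6 \right)} = \left(-2\right) 5 \left(6 + 5\right) + 1 \left(\frac{21}{8} + \frac{5}{8} \cdot 6\right) = \left(-2\right) 5 \cdot 11 + 1 \left(\frac{21}{8} + \frac{15}{4}\right) = -110 + 1 \cdot \frac{51}{8} = -110 + \frac{51}{8} = - \frac{829}{8}$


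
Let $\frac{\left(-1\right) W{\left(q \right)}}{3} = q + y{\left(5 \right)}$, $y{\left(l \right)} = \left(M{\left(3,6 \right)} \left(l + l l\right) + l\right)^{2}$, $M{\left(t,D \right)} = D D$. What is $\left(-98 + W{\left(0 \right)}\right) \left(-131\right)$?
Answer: $462662263$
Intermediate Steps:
$M{\left(t,D \right)} = D^{2}$
$y{\left(l \right)} = \left(36 l^{2} + 37 l\right)^{2}$ ($y{\left(l \right)} = \left(6^{2} \left(l + l l\right) + l\right)^{2} = \left(36 \left(l + l^{2}\right) + l\right)^{2} = \left(\left(36 l + 36 l^{2}\right) + l\right)^{2} = \left(36 l^{2} + 37 l\right)^{2}$)
$W{\left(q \right)} = -3531675 - 3 q$ ($W{\left(q \right)} = - 3 \left(q + 5^{2} \left(37 + 36 \cdot 5\right)^{2}\right) = - 3 \left(q + 25 \left(37 + 180\right)^{2}\right) = - 3 \left(q + 25 \cdot 217^{2}\right) = - 3 \left(q + 25 \cdot 47089\right) = - 3 \left(q + 1177225\right) = - 3 \left(1177225 + q\right) = -3531675 - 3 q$)
$\left(-98 + W{\left(0 \right)}\right) \left(-131\right) = \left(-98 - 3531675\right) \left(-131\right) = \left(-3531773\right) \left(-131\right) = 462662263$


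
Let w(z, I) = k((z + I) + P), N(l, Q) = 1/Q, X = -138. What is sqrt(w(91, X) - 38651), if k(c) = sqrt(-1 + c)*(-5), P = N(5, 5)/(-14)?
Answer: sqrt(-7575596 - 14*I*sqrt(235270))/14 ≈ 0.088114 - 196.6*I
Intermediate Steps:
P = -1/70 (P = 1/(5*(-14)) = (1/5)*(-1/14) = -1/70 ≈ -0.014286)
k(c) = -5*sqrt(-1 + c)
w(z, I) = -5*sqrt(-71/70 + I + z) (w(z, I) = -5*sqrt(-1 + ((z + I) - 1/70)) = -5*sqrt(-1 + ((I + z) - 1/70)) = -5*sqrt(-1 + (-1/70 + I + z)) = -5*sqrt(-71/70 + I + z))
sqrt(w(91, X) - 38651) = sqrt(-sqrt(-4970 + 4900*(-138) + 4900*91)/14 - 38651) = sqrt(-sqrt(-4970 - 676200 + 445900)/14 - 38651) = sqrt(-I*sqrt(235270)/14 - 38651) = sqrt(-38651 - I*sqrt(235270)/14)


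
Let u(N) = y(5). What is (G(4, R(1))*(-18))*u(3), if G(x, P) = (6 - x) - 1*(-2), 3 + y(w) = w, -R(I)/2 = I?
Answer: -144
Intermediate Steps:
R(I) = -2*I
y(w) = -3 + w
G(x, P) = 8 - x (G(x, P) = (6 - x) + 2 = 8 - x)
u(N) = 2 (u(N) = -3 + 5 = 2)
(G(4, R(1))*(-18))*u(3) = ((8 - 1*4)*(-18))*2 = ((8 - 4)*(-18))*2 = (4*(-18))*2 = -72*2 = -144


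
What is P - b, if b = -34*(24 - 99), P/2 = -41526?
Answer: -85602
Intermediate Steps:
P = -83052 (P = 2*(-41526) = -83052)
b = 2550 (b = -34*(-75) = 2550)
P - b = -83052 - 1*2550 = -83052 - 2550 = -85602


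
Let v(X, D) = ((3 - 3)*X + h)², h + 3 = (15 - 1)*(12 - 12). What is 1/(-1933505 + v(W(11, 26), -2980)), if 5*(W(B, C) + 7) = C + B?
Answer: -1/1933496 ≈ -5.1720e-7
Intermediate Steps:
W(B, C) = -7 + B/5 + C/5 (W(B, C) = -7 + (C + B)/5 = -7 + (B + C)/5 = -7 + (B/5 + C/5) = -7 + B/5 + C/5)
h = -3 (h = -3 + (15 - 1)*(12 - 12) = -3 + 14*0 = -3 + 0 = -3)
v(X, D) = 9 (v(X, D) = ((3 - 3)*X - 3)² = (0*X - 3)² = (0 - 3)² = (-3)² = 9)
1/(-1933505 + v(W(11, 26), -2980)) = 1/(-1933505 + 9) = 1/(-1933496) = -1/1933496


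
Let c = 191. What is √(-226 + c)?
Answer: I*√35 ≈ 5.9161*I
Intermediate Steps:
√(-226 + c) = √(-226 + 191) = √(-35) = I*√35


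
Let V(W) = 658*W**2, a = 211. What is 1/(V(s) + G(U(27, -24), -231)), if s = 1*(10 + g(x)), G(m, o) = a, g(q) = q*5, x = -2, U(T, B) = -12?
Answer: 1/211 ≈ 0.0047393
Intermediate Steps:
g(q) = 5*q
G(m, o) = 211
s = 0 (s = 1*(10 + 5*(-2)) = 1*(10 - 10) = 1*0 = 0)
1/(V(s) + G(U(27, -24), -231)) = 1/(658*0**2 + 211) = 1/(658*0 + 211) = 1/(0 + 211) = 1/211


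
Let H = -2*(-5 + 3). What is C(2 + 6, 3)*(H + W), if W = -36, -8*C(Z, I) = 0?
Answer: 0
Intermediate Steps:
C(Z, I) = 0 (C(Z, I) = -1/8*0 = 0)
H = 4 (H = -2*(-2) = 4)
C(2 + 6, 3)*(H + W) = 0*(4 - 36) = 0*(-32) = 0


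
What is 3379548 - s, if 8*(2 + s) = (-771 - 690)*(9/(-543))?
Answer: 4893584017/1448 ≈ 3.3795e+6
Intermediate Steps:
s = 1487/1448 (s = -2 + ((-771 - 690)*(9/(-543)))/8 = -2 + (-13149*(-1)/543)/8 = -2 + (-1461*(-3/181))/8 = -2 + (⅛)*(4383/181) = -2 + 4383/1448 = 1487/1448 ≈ 1.0269)
3379548 - s = 3379548 - 1*1487/1448 = 3379548 - 1487/1448 = 4893584017/1448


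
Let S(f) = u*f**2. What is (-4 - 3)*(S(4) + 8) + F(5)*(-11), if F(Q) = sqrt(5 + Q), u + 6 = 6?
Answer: -56 - 11*sqrt(10) ≈ -90.785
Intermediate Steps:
u = 0 (u = -6 + 6 = 0)
S(f) = 0 (S(f) = 0*f**2 = 0)
(-4 - 3)*(S(4) + 8) + F(5)*(-11) = (-4 - 3)*(0 + 8) + sqrt(5 + 5)*(-11) = -7*8 + sqrt(10)*(-11) = -56 - 11*sqrt(10)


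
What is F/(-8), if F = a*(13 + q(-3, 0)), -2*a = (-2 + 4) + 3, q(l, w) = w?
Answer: 65/16 ≈ 4.0625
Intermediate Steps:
a = -5/2 (a = -((-2 + 4) + 3)/2 = -(2 + 3)/2 = -½*5 = -5/2 ≈ -2.5000)
F = -65/2 (F = -5*(13 + 0)/2 = -5/2*13 = -65/2 ≈ -32.500)
F/(-8) = -65/2/(-8) = -65/2*(-⅛) = 65/16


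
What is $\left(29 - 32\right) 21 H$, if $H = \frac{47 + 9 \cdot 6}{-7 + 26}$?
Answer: $- \frac{6363}{19} \approx -334.89$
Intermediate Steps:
$H = \frac{101}{19}$ ($H = \frac{47 + 54}{19} = 101 \cdot \frac{1}{19} = \frac{101}{19} \approx 5.3158$)
$\left(29 - 32\right) 21 H = \left(29 - 32\right) 21 \cdot \frac{101}{19} = \left(-3\right) 21 \cdot \frac{101}{19} = \left(-63\right) \frac{101}{19} = - \frac{6363}{19}$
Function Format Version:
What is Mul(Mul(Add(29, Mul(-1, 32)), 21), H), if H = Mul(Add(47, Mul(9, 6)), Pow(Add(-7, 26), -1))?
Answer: Rational(-6363, 19) ≈ -334.89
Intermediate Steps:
H = Rational(101, 19) (H = Mul(Add(47, 54), Pow(19, -1)) = Mul(101, Rational(1, 19)) = Rational(101, 19) ≈ 5.3158)
Mul(Mul(Add(29, Mul(-1, 32)), 21), H) = Mul(Mul(Add(29, Mul(-1, 32)), 21), Rational(101, 19)) = Mul(Mul(Add(29, -32), 21), Rational(101, 19)) = Mul(Mul(-3, 21), Rational(101, 19)) = Mul(-63, Rational(101, 19)) = Rational(-6363, 19)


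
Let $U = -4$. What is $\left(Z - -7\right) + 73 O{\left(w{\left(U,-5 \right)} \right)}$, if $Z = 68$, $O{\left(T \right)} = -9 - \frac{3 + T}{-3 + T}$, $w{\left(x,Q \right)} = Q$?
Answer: $- \frac{2401}{4} \approx -600.25$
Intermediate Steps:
$O{\left(T \right)} = -9 - \frac{3 + T}{-3 + T}$
$\left(Z - -7\right) + 73 O{\left(w{\left(U,-5 \right)} \right)} = \left(68 - -7\right) + 73 \frac{2 \left(12 - -25\right)}{-3 - 5} = \left(68 + 7\right) + 73 \frac{2 \left(12 + 25\right)}{-8} = 75 + 73 \cdot 2 \left(- \frac{1}{8}\right) 37 = 75 + 73 \left(- \frac{37}{4}\right) = 75 - \frac{2701}{4} = - \frac{2401}{4}$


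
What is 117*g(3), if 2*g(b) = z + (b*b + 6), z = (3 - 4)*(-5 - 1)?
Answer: 2457/2 ≈ 1228.5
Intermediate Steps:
z = 6 (z = -1*(-6) = 6)
g(b) = 6 + b²/2 (g(b) = (6 + (b*b + 6))/2 = (6 + (b² + 6))/2 = (6 + (6 + b²))/2 = (12 + b²)/2 = 6 + b²/2)
117*g(3) = 117*(6 + (½)*3²) = 117*(6 + (½)*9) = 117*(6 + 9/2) = 117*(21/2) = 2457/2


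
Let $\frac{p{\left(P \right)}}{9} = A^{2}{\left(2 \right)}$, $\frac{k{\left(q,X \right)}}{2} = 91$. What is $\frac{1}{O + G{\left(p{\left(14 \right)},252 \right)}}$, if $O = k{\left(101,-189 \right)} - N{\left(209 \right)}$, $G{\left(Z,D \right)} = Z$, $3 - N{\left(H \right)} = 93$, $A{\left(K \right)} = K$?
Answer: $\frac{1}{308} \approx 0.0032468$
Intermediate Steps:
$k{\left(q,X \right)} = 182$ ($k{\left(q,X \right)} = 2 \cdot 91 = 182$)
$N{\left(H \right)} = -90$ ($N{\left(H \right)} = 3 - 93 = -90$)
$p{\left(P \right)} = 36$ ($p{\left(P \right)} = 9 \cdot 2^{2} = 9 \cdot 4 = 36$)
$O = 272$ ($O = 182 - -90 = 182 + 90 = 272$)
$\frac{1}{O + G{\left(p{\left(14 \right)},252 \right)}} = \frac{1}{272 + 36} = \frac{1}{308}$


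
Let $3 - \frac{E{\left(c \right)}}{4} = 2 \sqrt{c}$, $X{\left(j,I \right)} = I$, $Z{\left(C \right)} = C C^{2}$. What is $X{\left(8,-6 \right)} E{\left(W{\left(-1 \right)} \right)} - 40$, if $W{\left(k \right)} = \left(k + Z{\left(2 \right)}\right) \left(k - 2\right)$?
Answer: $-112 + 48 i \sqrt{21} \approx -112.0 + 219.96 i$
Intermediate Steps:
$Z{\left(C \right)} = C^{3}$
$W{\left(k \right)} = \left(-2 + k\right) \left(8 + k\right)$ ($W{\left(k \right)} = \left(k + 2^{3}\right) \left(k - 2\right) = \left(k + 8\right) \left(-2 + k\right) = \left(8 + k\right) \left(-2 + k\right) = \left(-2 + k\right) \left(8 + k\right)$)
$E{\left(c \right)} = 12 - 8 \sqrt{c}$ ($E{\left(c \right)} = 12 - 4 \cdot 2 \sqrt{c} = 12 - 8 \sqrt{c}$)
$X{\left(8,-6 \right)} E{\left(W{\left(-1 \right)} \right)} - 40 = - 6 \left(12 - 8 \sqrt{-16 + \left(-1\right)^{2} + 6 \left(-1\right)}\right) - 40 = - 6 \left(12 - 8 \sqrt{-16 + 1 - 6}\right) - 40 = - 6 \left(12 - 8 \sqrt{-21}\right) - 40 = - 6 \left(12 - 8 i \sqrt{21}\right) - 40 = \left(-72 + 48 i \sqrt{21}\right) - 40 = -112 + 48 i \sqrt{21}$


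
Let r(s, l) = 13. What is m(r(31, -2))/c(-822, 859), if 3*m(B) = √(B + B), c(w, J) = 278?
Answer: √26/834 ≈ 0.0061139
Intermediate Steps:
m(B) = √2*√B/3 (m(B) = √(B + B)/3 = √(2*B)/3 = (√2*√B)/3 = √2*√B/3)
m(r(31, -2))/c(-822, 859) = (√2*√13/3)/278 = (√26/3)*(1/278) = √26/834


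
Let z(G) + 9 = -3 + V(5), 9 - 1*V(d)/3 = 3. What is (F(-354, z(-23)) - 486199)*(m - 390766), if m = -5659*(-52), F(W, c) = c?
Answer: 46916652114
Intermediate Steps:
V(d) = 18 (V(d) = 27 - 3*3 = 27 - 9 = 18)
z(G) = 6 (z(G) = -9 + (-3 + 18) = -9 + 15 = 6)
m = 294268
(F(-354, z(-23)) - 486199)*(m - 390766) = (6 - 486199)*(294268 - 390766) = -486193*(-96498) = 46916652114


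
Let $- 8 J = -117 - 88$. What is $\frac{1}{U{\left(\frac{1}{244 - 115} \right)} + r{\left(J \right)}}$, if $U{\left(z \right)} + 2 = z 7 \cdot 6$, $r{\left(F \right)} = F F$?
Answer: $\frac{2752}{1802467} \approx 0.0015268$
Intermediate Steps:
$J = \frac{205}{8}$ ($J = - \frac{-117 - 88}{8} = \left(- \frac{1}{8}\right) \left(-205\right) = \frac{205}{8} \approx 25.625$)
$r{\left(F \right)} = F^{2}$
$U{\left(z \right)} = -2 + 42 z$ ($U{\left(z \right)} = -2 + z 7 \cdot 6 = -2 + 7 z 6 = -2 + 42 z$)
$\frac{1}{U{\left(\frac{1}{244 - 115} \right)} + r{\left(J \right)}} = \frac{1}{\left(-2 + \frac{42}{244 - 115}\right) + \left(\frac{205}{8}\right)^{2}} = \frac{1}{\left(-2 + \frac{42}{129}\right) + \frac{42025}{64}} = \frac{1}{\left(-2 + 42 \cdot \frac{1}{129}\right) + \frac{42025}{64}} = \frac{1}{\left(-2 + \frac{14}{43}\right) + \frac{42025}{64}} = \frac{1}{- \frac{72}{43} + \frac{42025}{64}} = \frac{1}{\frac{1802467}{2752}} = \frac{2752}{1802467}$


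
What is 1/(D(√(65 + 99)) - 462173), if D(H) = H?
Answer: -462173/213603881765 - 2*√41/213603881765 ≈ -2.1638e-6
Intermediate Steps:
1/(D(√(65 + 99)) - 462173) = 1/(√(65 + 99) - 462173) = 1/(√164 - 462173) = 1/(2*√41 - 462173) = 1/(-462173 + 2*√41)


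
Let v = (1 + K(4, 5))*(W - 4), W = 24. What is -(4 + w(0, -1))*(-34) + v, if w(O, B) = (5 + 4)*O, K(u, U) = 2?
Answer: 196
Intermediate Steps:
w(O, B) = 9*O
v = 60 (v = (1 + 2)*(24 - 4) = 3*20 = 60)
-(4 + w(0, -1))*(-34) + v = -(4 + 9*0)*(-34) + 60 = -(4 + 0)*(-34) + 60 = -1*4*(-34) + 60 = -4*(-34) + 60 = 136 + 60 = 196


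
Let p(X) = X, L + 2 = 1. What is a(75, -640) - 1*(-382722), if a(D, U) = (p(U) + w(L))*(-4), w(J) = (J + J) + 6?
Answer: 385266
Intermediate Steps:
L = -1 (L = -2 + 1 = -1)
w(J) = 6 + 2*J (w(J) = 2*J + 6 = 6 + 2*J)
a(D, U) = -16 - 4*U (a(D, U) = (U + (6 + 2*(-1)))*(-4) = (U + (6 - 2))*(-4) = (U + 4)*(-4) = (4 + U)*(-4) = -16 - 4*U)
a(75, -640) - 1*(-382722) = (-16 - 4*(-640)) - 1*(-382722) = (-16 + 2560) + 382722 = 2544 + 382722 = 385266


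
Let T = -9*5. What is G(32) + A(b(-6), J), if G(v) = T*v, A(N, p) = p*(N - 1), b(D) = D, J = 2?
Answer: -1454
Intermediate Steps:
A(N, p) = p*(-1 + N)
T = -45
G(v) = -45*v
G(32) + A(b(-6), J) = -45*32 + 2*(-1 - 6) = -1440 + 2*(-7) = -1440 - 14 = -1454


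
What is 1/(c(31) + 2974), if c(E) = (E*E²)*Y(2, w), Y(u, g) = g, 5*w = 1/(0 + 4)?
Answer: 20/89271 ≈ 0.00022404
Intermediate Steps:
w = 1/20 (w = 1/(5*(0 + 4)) = (⅕)/4 = (⅕)*(¼) = 1/20 ≈ 0.050000)
c(E) = E³/20 (c(E) = (E*E²)*(1/20) = E³*(1/20) = E³/20)
1/(c(31) + 2974) = 1/((1/20)*31³ + 2974) = 1/((1/20)*29791 + 2974) = 1/(29791/20 + 2974) = 1/(89271/20) = 20/89271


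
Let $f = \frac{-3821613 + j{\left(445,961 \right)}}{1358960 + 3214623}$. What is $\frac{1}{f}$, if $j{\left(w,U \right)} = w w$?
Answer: $- \frac{4573583}{3623588} \approx -1.2622$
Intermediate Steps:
$j{\left(w,U \right)} = w^{2}$
$f = - \frac{3623588}{4573583}$ ($f = \frac{-3821613 + 445^{2}}{1358960 + 3214623} = \frac{-3821613 + 198025}{4573583} = \left(-3623588\right) \frac{1}{4573583} = - \frac{3623588}{4573583} \approx -0.79229$)
$\frac{1}{f} = \frac{1}{- \frac{3623588}{4573583}} = - \frac{4573583}{3623588}$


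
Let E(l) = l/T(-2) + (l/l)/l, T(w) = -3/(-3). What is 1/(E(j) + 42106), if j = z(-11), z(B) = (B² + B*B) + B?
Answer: 231/9779848 ≈ 2.3620e-5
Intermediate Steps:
z(B) = B + 2*B² (z(B) = (B² + B²) + B = 2*B² + B = B + 2*B²)
j = 231 (j = -11*(1 + 2*(-11)) = -11*(1 - 22) = -11*(-21) = 231)
T(w) = 1 (T(w) = -3*(-⅓) = 1)
E(l) = l + 1/l (E(l) = l/1 + (l/l)/l = l*1 + 1/l = l + 1/l)
1/(E(j) + 42106) = 1/((231 + 1/231) + 42106) = 1/(53362/231 + 42106) = 1/(9779848/231) = 231/9779848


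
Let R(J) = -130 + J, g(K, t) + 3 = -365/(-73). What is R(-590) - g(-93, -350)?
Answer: -722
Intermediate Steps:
g(K, t) = 2 (g(K, t) = -3 - 365/(-73) = -3 - 365*(-1/73) = -3 + 5 = 2)
R(-590) - g(-93, -350) = (-130 - 590) - 1*2 = -720 - 2 = -722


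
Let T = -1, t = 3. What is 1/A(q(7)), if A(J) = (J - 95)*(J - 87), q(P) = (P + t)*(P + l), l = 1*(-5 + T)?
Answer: 1/6545 ≈ 0.00015279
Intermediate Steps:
l = -6 (l = 1*(-5 - 1) = 1*(-6) = -6)
q(P) = (-6 + P)*(3 + P) (q(P) = (P + 3)*(P - 6) = (3 + P)*(-6 + P) = (-6 + P)*(3 + P))
A(J) = (-95 + J)*(-87 + J)
1/A(q(7)) = 1/(8265 + (-18 + 7² - 3*7)² - 182*(-18 + 7² - 3*7)) = 1/(8265 + (-18 + 49 - 21)² - 182*(-18 + 49 - 21)) = 1/(8265 + 10² - 182*10) = 1/(8265 + 100 - 1820) = 1/6545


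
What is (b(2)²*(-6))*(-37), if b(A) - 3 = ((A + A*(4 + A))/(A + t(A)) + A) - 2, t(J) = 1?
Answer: 39146/3 ≈ 13049.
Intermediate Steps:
b(A) = 1 + A + (A + A*(4 + A))/(1 + A) (b(A) = 3 + (((A + A*(4 + A))/(A + 1) + A) - 2) = 3 + (((A + A*(4 + A))/(1 + A) + A) - 2) = 3 + ((A + (A + A*(4 + A))/(1 + A)) - 2) = 3 + (-2 + A + (A + A*(4 + A))/(1 + A)) = 1 + A + (A + A*(4 + A))/(1 + A))
(b(2)²*(-6))*(-37) = (((1 + 2*2² + 7*2)/(1 + 2))²*(-6))*(-37) = (((1 + 2*4 + 14)/3)²*(-6))*(-37) = (((1 + 8 + 14)/3)²*(-6))*(-37) = (((⅓)*23)²*(-6))*(-37) = ((23/3)²*(-6))*(-37) = ((529/9)*(-6))*(-37) = -1058/3*(-37) = 39146/3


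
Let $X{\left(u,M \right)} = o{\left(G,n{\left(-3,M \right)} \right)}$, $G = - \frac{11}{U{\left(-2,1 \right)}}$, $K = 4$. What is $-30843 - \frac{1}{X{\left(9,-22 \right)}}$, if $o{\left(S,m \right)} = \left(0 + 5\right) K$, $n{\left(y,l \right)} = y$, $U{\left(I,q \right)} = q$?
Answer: $- \frac{616861}{20} \approx -30843.0$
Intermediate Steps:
$G = -11$ ($G = - \frac{11}{1} = \left(-11\right) 1 = -11$)
$o{\left(S,m \right)} = 20$ ($o{\left(S,m \right)} = \left(0 + 5\right) 4 = 5 \cdot 4 = 20$)
$X{\left(u,M \right)} = 20$
$-30843 - \frac{1}{X{\left(9,-22 \right)}} = -30843 - \frac{1}{20} = - \frac{616861}{20}$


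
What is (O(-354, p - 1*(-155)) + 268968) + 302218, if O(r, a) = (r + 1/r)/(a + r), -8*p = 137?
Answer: 174802266406/306033 ≈ 5.7119e+5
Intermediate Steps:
p = -137/8 (p = -⅛*137 = -137/8 ≈ -17.125)
O(r, a) = (r + 1/r)/(a + r)
(O(-354, p - 1*(-155)) + 268968) + 302218 = ((1 + (-354)²)/((-354)*((-137/8 - 1*(-155)) - 354)) + 268968) + 302218 = (-(1 + 125316)/(354*((-137/8 + 155) - 354)) + 268968) + 302218 = (-1/354*125317/(1103/8 - 354) + 268968) + 302218 = (-1/354*125317/(-1729/8) + 268968) + 302218 = (-1/354*(-8/1729)*125317 + 268968) + 302218 = (501268/306033 + 268968) + 302218 = 82313585212/306033 + 302218 = 174802266406/306033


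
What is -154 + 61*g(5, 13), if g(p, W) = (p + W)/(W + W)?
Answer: -1453/13 ≈ -111.77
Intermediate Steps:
g(p, W) = (W + p)/(2*W) (g(p, W) = (W + p)/((2*W)) = (W + p)*(1/(2*W)) = (W + p)/(2*W))
-154 + 61*g(5, 13) = -154 + 61*((½)*(13 + 5)/13) = -154 + 61*((½)*(1/13)*18) = -154 + 61*(9/13) = -154 + 549/13 = -1453/13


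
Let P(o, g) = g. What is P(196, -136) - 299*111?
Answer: -33325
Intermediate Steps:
P(196, -136) - 299*111 = -136 - 299*111 = -136 - 33189 = -33325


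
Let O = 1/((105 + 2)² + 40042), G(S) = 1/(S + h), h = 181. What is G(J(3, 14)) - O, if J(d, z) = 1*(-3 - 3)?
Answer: 51316/9010925 ≈ 0.0056949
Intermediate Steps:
J(d, z) = -6 (J(d, z) = 1*(-6) = -6)
G(S) = 1/(181 + S) (G(S) = 1/(S + 181) = 1/(181 + S))
O = 1/51491 (O = 1/(107² + 40042) = 1/(11449 + 40042) = 1/51491 ≈ 1.9421e-5)
G(J(3, 14)) - O = 1/(181 - 6) - 1*1/51491 = 1/175 - 1/51491 = 51316/9010925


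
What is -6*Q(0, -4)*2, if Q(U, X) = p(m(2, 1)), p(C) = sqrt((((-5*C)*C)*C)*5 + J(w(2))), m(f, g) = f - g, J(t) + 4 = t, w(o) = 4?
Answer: -60*I ≈ -60.0*I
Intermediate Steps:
J(t) = -4 + t
p(C) = 5*sqrt(-C**3) (p(C) = sqrt((((-5*C)*C)*C)*5 + (-4 + 4)) = sqrt(((-5*C**2)*C)*5 + 0) = sqrt(-5*C**3*5 + 0) = sqrt(-25*C**3 + 0) = sqrt(-25*C**3) = 5*sqrt(-C**3))
Q(U, X) = 5*I (Q(U, X) = 5*sqrt(-(2 - 1*1)**3) = 5*sqrt(-(2 - 1)**3) = 5*sqrt(-1*1**3) = 5*sqrt(-1*1) = 5*sqrt(-1) = 5*I)
-6*Q(0, -4)*2 = -30*I*2 = -60*I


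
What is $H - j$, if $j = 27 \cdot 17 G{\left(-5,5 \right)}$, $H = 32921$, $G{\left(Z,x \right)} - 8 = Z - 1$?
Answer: $32003$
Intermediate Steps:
$G{\left(Z,x \right)} = 7 + Z$ ($G{\left(Z,x \right)} = 8 + \left(Z - 1\right) = 8 + \left(-1 + Z\right) = 7 + Z$)
$j = 918$ ($j = 27 \cdot 17 \left(7 - 5\right) = 459 \cdot 2 = 918$)
$H - j = 32921 - 918 = 32003$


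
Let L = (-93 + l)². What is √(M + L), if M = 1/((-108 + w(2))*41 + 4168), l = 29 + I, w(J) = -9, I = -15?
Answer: 2*√617298713/629 ≈ 79.000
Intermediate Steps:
l = 14 (l = 29 - 15 = 14)
M = -1/629 (M = 1/((-108 - 9)*41 + 4168) = 1/(-117*41 + 4168) = 1/(-4797 + 4168) = 1/(-629) = -1/629 ≈ -0.0015898)
L = 6241 (L = (-93 + 14)² = (-79)² = 6241)
√(M + L) = √(-1/629 + 6241) = √(3925588/629) = 2*√617298713/629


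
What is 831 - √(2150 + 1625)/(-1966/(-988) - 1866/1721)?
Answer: 831 - 4250870*√151/769939 ≈ 763.16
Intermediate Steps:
831 - √(2150 + 1625)/(-1966/(-988) - 1866/1721) = 831 - √3775/(-1966*(-1/988) - 1866*1/1721) = 831 - 5*√151/(983/494 - 1866/1721) = 831 - 5*√151/769939/850174 = 831 - 5*√151*850174/769939 = 831 - 4250870*√151/769939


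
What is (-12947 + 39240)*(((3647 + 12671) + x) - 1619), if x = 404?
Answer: 397103179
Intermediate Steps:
(-12947 + 39240)*(((3647 + 12671) + x) - 1619) = (-12947 + 39240)*(((3647 + 12671) + 404) - 1619) = 26293*((16318 + 404) - 1619) = 26293*(16722 - 1619) = 26293*15103 = 397103179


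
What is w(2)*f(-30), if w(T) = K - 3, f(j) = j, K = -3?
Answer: 180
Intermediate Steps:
w(T) = -6 (w(T) = -3 - 3 = -6)
w(2)*f(-30) = -6*(-30) = 180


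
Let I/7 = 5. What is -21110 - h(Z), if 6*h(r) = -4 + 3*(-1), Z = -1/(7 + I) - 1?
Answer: -126653/6 ≈ -21109.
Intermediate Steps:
I = 35 (I = 7*5 = 35)
Z = -43/42 (Z = -1/(7 + 35) - 1 = -1/42 - 1 = -43/42 ≈ -1.0238)
h(r) = -7/6 (h(r) = (-4 + 3*(-1))/6 = (-4 - 3)/6 = (⅙)*(-7) = -7/6)
-21110 - h(Z) = -21110 - 1*(-7/6) = -21110 + 7/6 = -126653/6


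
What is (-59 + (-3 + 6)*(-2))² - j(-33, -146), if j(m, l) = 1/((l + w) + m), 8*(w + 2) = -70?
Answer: 3206779/759 ≈ 4225.0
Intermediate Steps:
w = -43/4 (w = -2 + (⅛)*(-70) = -2 - 35/4 = -43/4 ≈ -10.750)
j(m, l) = 1/(-43/4 + l + m) (j(m, l) = 1/((l - 43/4) + m) = 1/((-43/4 + l) + m) = 1/(-43/4 + l + m))
(-59 + (-3 + 6)*(-2))² - j(-33, -146) = (-59 + (-3 + 6)*(-2))² - 4/(-43 + 4*(-146) + 4*(-33)) = (-59 + 3*(-2))² - 4/(-43 - 584 - 132) = (-59 - 6)² - 4/(-759) = (-65)² - 4*(-1)/759 = 4225 - 1*(-4/759) = 4225 + 4/759 = 3206779/759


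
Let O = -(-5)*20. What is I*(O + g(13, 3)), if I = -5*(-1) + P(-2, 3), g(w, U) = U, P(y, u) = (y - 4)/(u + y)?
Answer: -103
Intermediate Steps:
P(y, u) = (-4 + y)/(u + y)
I = -1 (I = -5*(-1) + (-4 - 2)/(3 - 2) = 5 - 6/1 = 5 + 1*(-6) = 5 - 6 = -1)
O = 100 (O = -1*(-100) = 100)
I*(O + g(13, 3)) = -(100 + 3) = -1*103 = -103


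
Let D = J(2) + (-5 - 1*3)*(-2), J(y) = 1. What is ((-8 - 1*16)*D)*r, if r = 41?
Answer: -16728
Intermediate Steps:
D = 17 (D = 1 + (-5 - 1*3)*(-2) = 1 + (-5 - 3)*(-2) = 1 - 8*(-2) = 1 + 16 = 17)
((-8 - 1*16)*D)*r = ((-8 - 1*16)*17)*41 = ((-8 - 16)*17)*41 = -24*17*41 = -408*41 = -16728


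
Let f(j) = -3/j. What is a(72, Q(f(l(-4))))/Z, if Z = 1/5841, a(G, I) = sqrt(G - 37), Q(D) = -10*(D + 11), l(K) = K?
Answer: 5841*sqrt(35) ≈ 34556.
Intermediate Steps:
Q(D) = -110 - 10*D (Q(D) = -10*(11 + D) = -110 - 10*D)
a(G, I) = sqrt(-37 + G)
Z = 1/5841 ≈ 0.00017120
a(72, Q(f(l(-4))))/Z = sqrt(-37 + 72)/(1/5841) = sqrt(35)*5841 = 5841*sqrt(35)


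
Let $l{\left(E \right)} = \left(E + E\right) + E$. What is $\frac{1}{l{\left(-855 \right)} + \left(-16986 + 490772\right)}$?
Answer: $\frac{1}{471221} \approx 2.1221 \cdot 10^{-6}$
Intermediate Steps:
$l{\left(E \right)} = 3 E$ ($l{\left(E \right)} = 2 E + E = 3 E$)
$\frac{1}{l{\left(-855 \right)} + \left(-16986 + 490772\right)} = \frac{1}{3 \left(-855\right) + \left(-16986 + 490772\right)} = \frac{1}{-2565 + 473786} = \frac{1}{471221}$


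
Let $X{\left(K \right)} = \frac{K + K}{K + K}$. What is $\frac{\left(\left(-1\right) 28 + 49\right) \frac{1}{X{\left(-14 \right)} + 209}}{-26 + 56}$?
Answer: $\frac{1}{300} \approx 0.0033333$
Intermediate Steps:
$X{\left(K \right)} = 1$ ($X{\left(K \right)} = \frac{2 K}{2 K} = 2 K \frac{1}{2 K} = 1$)
$\frac{\left(\left(-1\right) 28 + 49\right) \frac{1}{X{\left(-14 \right)} + 209}}{-26 + 56} = \frac{\left(\left(-1\right) 28 + 49\right) \frac{1}{1 + 209}}{-26 + 56} = \frac{\left(-28 + 49\right) \frac{1}{210}}{30} = 21 \cdot \frac{1}{210} \cdot \frac{1}{30} = \frac{1}{10} \cdot \frac{1}{30} = \frac{1}{300}$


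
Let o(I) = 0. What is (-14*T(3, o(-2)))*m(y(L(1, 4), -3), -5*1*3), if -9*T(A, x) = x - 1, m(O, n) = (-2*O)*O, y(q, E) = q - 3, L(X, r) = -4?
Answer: 1372/9 ≈ 152.44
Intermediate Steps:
y(q, E) = -3 + q
m(O, n) = -2*O**2
T(A, x) = 1/9 - x/9 (T(A, x) = -(x - 1)/9 = -(-1 + x)/9 = 1/9 - x/9)
(-14*T(3, o(-2)))*m(y(L(1, 4), -3), -5*1*3) = (-14*(1/9 - 1/9*0))*(-2*(-3 - 4)**2) = (-14*(1/9 + 0))*(-2*(-7)**2) = (-14*1/9)*(-2*49) = -14/9*(-98) = 1372/9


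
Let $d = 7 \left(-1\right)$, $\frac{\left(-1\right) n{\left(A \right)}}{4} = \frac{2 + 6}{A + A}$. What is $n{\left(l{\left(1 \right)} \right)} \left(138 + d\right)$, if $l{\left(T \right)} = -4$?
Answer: $524$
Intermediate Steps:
$n{\left(A \right)} = - \frac{16}{A}$ ($n{\left(A \right)} = - 4 \frac{2 + 6}{A + A} = - 4 \frac{8}{2 A} = - 4 \cdot 8 \frac{1}{2 A} = - 4 \frac{4}{A} = - \frac{16}{A}$)
$d = -7$
$n{\left(l{\left(1 \right)} \right)} \left(138 + d\right) = - \frac{16}{-4} \left(138 - 7\right) = \left(-16\right) \left(- \frac{1}{4}\right) 131 = 4 \cdot 131 = 524$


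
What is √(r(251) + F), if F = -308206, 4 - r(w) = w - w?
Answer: I*√308202 ≈ 555.16*I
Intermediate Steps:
r(w) = 4 (r(w) = 4 - (w - w) = 4 - 1*0 = 4 + 0 = 4)
√(r(251) + F) = √(4 - 308206) = √(-308202) = I*√308202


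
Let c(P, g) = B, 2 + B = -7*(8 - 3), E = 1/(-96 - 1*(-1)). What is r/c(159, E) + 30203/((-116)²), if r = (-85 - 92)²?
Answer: -420445513/497872 ≈ -844.49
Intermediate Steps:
E = -1/95 (E = 1/(-96 + 1) = 1/(-95) = -1/95 ≈ -0.010526)
B = -37 (B = -2 - 7*(8 - 3) = -2 - 7*5 = -2 - 35 = -37)
c(P, g) = -37
r = 31329 (r = (-177)² = 31329)
r/c(159, E) + 30203/((-116)²) = 31329/(-37) + 30203/((-116)²) = 31329*(-1/37) + 30203/13456 = -31329/37 + 30203*(1/13456) = -31329/37 + 30203/13456 = -420445513/497872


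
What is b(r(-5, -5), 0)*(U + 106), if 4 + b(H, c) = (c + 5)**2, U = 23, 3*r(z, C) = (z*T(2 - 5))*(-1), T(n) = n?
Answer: 2709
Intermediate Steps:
r(z, C) = z (r(z, C) = ((z*(2 - 5))*(-1))/3 = ((z*(-3))*(-1))/3 = (-3*z*(-1))/3 = (3*z)/3 = z)
b(H, c) = -4 + (5 + c)**2 (b(H, c) = -4 + (c + 5)**2 = -4 + (5 + c)**2)
b(r(-5, -5), 0)*(U + 106) = (-4 + (5 + 0)**2)*(23 + 106) = (-4 + 5**2)*129 = (-4 + 25)*129 = 21*129 = 2709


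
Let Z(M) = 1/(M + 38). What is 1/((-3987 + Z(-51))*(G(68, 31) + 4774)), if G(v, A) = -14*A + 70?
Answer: -13/228579120 ≈ -5.6873e-8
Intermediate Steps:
Z(M) = 1/(38 + M)
G(v, A) = 70 - 14*A
1/((-3987 + Z(-51))*(G(68, 31) + 4774)) = 1/((-3987 + 1/(38 - 51))*((70 - 14*31) + 4774)) = 1/((-3987 + 1/(-13))*((70 - 434) + 4774)) = 1/((-3987 - 1/13)*(-364 + 4774)) = 1/(-51832/13*4410) = 1/(-228579120/13) = -13/228579120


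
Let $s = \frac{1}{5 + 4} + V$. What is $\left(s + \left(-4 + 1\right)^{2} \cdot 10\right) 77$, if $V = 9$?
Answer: $\frac{68684}{9} \approx 7631.6$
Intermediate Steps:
$s = \frac{82}{9}$ ($s = \frac{1}{5 + 4} + 9 = \frac{1}{9} + 9 = \frac{82}{9} \approx 9.1111$)
$\left(s + \left(-4 + 1\right)^{2} \cdot 10\right) 77 = \left(\frac{82}{9} + \left(-4 + 1\right)^{2} \cdot 10\right) 77 = \left(\frac{82}{9} + \left(-3\right)^{2} \cdot 10\right) 77 = \left(\frac{82}{9} + 9 \cdot 10\right) 77 = \left(\frac{82}{9} + 90\right) 77 = \frac{892}{9} \cdot 77 = \frac{68684}{9}$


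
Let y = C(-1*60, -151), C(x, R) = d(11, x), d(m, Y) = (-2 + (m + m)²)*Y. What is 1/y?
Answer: -1/28920 ≈ -3.4578e-5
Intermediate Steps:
d(m, Y) = Y*(-2 + 4*m²) (d(m, Y) = (-2 + (2*m)²)*Y = (-2 + 4*m²)*Y = Y*(-2 + 4*m²))
C(x, R) = 482*x (C(x, R) = 2*x*(-1 + 2*11²) = 2*x*(-1 + 2*121) = 2*x*(-1 + 242) = 2*x*241 = 482*x)
y = -28920 (y = 482*(-1*60) = 482*(-60) = -28920)
1/y = 1/(-28920) = -1/28920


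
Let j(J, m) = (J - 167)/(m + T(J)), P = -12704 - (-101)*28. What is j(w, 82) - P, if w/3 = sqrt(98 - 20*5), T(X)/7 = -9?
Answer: 187477/19 + 3*I*sqrt(2)/19 ≈ 9867.2 + 0.2233*I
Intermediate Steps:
T(X) = -63 (T(X) = 7*(-9) = -63)
P = -9876 (P = -12704 - 1*(-2828) = -12704 + 2828 = -9876)
w = 3*I*sqrt(2) (w = 3*sqrt(98 - 20*5) = 3*sqrt(98 - 100) = 3*sqrt(-2) = 3*(I*sqrt(2)) = 3*I*sqrt(2) ≈ 4.2426*I)
j(J, m) = (-167 + J)/(-63 + m) (j(J, m) = (J - 167)/(m - 63) = (-167 + J)/(-63 + m))
j(w, 82) - P = (-167 + 3*I*sqrt(2))/(-63 + 82) - 1*(-9876) = (-167 + 3*I*sqrt(2))/19 + 9876 = (-167/19 + 3*I*sqrt(2)/19) + 9876 = 187477/19 + 3*I*sqrt(2)/19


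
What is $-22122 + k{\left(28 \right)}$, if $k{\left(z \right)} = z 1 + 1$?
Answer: $-22093$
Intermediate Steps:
$k{\left(z \right)} = 1 + z$ ($k{\left(z \right)} = z + 1 = 1 + z$)
$-22122 + k{\left(28 \right)} = -22122 + \left(1 + 28\right) = -22122 + 29 = -22093$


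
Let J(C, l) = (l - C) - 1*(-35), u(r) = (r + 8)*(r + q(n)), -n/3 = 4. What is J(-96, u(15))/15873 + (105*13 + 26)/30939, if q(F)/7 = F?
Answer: -588919/12592173 ≈ -0.046769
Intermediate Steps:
n = -12 (n = -3*4 = -12)
q(F) = 7*F
u(r) = (-84 + r)*(8 + r) (u(r) = (r + 8)*(r + 7*(-12)) = (8 + r)*(r - 84) = (8 + r)*(-84 + r) = (-84 + r)*(8 + r))
J(C, l) = 35 + l - C (J(C, l) = (l - C) + 35 = 35 + l - C)
J(-96, u(15))/15873 + (105*13 + 26)/30939 = (35 + (-672 + 15² - 76*15) - 1*(-96))/15873 + (105*13 + 26)/30939 = (35 + (-672 + 225 - 1140) + 96)*(1/15873) + (1365 + 26)*(1/30939) = (35 - 1587 + 96)*(1/15873) + 1391*(1/30939) = -1456*1/15873 + 1391/30939 = -112/1221 + 1391/30939 = -588919/12592173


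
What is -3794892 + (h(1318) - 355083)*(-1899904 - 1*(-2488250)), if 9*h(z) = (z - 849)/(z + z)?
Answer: -2478155020202683/11862 ≈ -2.0892e+11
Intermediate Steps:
h(z) = (-849 + z)/(18*z) (h(z) = ((z - 849)/(z + z))/9 = ((-849 + z)/((2*z)))/9 = ((-849 + z)*(1/(2*z)))/9 = ((-849 + z)/(2*z))/9 = (-849 + z)/(18*z))
-3794892 + (h(1318) - 355083)*(-1899904 - 1*(-2488250)) = -3794892 + ((1/18)*(-849 + 1318)/1318 - 355083)*(-1899904 - 1*(-2488250)) = -3794892 + ((1/18)*(1/1318)*469 - 355083)*(-1899904 + 2488250) = -3794892 + (469/23724 - 355083)*588346 = -3794892 - 8423988623/23724*588346 = -3794892 - 2478110005193779/11862 = -2478155020202683/11862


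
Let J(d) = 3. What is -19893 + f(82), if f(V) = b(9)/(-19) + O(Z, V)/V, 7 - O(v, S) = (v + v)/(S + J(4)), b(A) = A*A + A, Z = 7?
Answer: -2635046251/132430 ≈ -19898.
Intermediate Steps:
b(A) = A + A² (b(A) = A² + A = A + A²)
O(v, S) = 7 - 2*v/(3 + S) (O(v, S) = 7 - (v + v)/(S + 3) = 7 - 2*v/(3 + S))
f(V) = -90/19 + (7 + 7*V)/(V*(3 + V)) (f(V) = (9*(1 + 9))/(-19) + ((21 - 2*7 + 7*V)/(3 + V))/V = (9*10)*(-1/19) + ((21 - 14 + 7*V)/(3 + V))/V = 90*(-1/19) + ((7 + 7*V)/(3 + V))/V = -90/19 + (7 + 7*V)/(V*(3 + V)))
-19893 + f(82) = -19893 + (1/19)*(133 - 137*82 - 90*82²)/(82*(3 + 82)) = -19893 + (1/19)*(1/82)*(133 - 11234 - 90*6724)/85 = -19893 + (1/19)*(1/82)*(1/85)*(133 - 11234 - 605160) = -19893 + (1/19)*(1/82)*(1/85)*(-616261) = -19893 - 616261/132430 = -2635046251/132430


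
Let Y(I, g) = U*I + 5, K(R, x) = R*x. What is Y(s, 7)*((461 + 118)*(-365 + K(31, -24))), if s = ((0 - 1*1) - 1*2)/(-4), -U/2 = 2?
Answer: -1284222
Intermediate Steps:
U = -4 (U = -2*2 = -4)
s = 3/4 (s = ((0 - 1) - 2)*(-1/4) = (-1 - 2)*(-1/4) = -3*(-1/4) = 3/4 ≈ 0.75000)
Y(I, g) = 5 - 4*I (Y(I, g) = -4*I + 5 = 5 - 4*I)
Y(s, 7)*((461 + 118)*(-365 + K(31, -24))) = (5 - 4*3/4)*((461 + 118)*(-365 + 31*(-24))) = (5 - 3)*(579*(-365 - 744)) = 2*(579*(-1109)) = 2*(-642111) = -1284222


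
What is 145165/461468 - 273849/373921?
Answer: -72092308367/172552576028 ≈ -0.41780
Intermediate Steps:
145165/461468 - 273849/373921 = -72092308367/172552576028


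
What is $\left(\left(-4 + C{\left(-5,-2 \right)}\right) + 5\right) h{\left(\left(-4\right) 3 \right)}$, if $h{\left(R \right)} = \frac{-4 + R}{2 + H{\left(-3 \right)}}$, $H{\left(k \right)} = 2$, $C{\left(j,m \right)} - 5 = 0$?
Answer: $-24$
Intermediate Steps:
$C{\left(j,m \right)} = 5$ ($C{\left(j,m \right)} = 5 + 0 = 5$)
$h{\left(R \right)} = -1 + \frac{R}{4}$ ($h{\left(R \right)} = \frac{-4 + R}{2 + 2} = \frac{-4 + R}{4} = \left(-4 + R\right) \frac{1}{4} = -1 + \frac{R}{4}$)
$\left(\left(-4 + C{\left(-5,-2 \right)}\right) + 5\right) h{\left(\left(-4\right) 3 \right)} = \left(\left(-4 + 5\right) + 5\right) \left(-1 + \frac{\left(-4\right) 3}{4}\right) = \left(1 + 5\right) \left(-1 + \frac{1}{4} \left(-12\right)\right) = 6 \left(-1 - 3\right) = 6 \left(-4\right) = -24$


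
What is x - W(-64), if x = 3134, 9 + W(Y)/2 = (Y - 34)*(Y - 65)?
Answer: -22132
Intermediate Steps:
W(Y) = -18 + 2*(-65 + Y)*(-34 + Y) (W(Y) = -18 + 2*((Y - 34)*(Y - 65)) = -18 + 2*((-34 + Y)*(-65 + Y)) = -18 + 2*((-65 + Y)*(-34 + Y)) = -18 + 2*(-65 + Y)*(-34 + Y))
x - W(-64) = 3134 - (4402 - 198*(-64) + 2*(-64)**2) = 3134 - (4402 + 12672 + 2*4096) = 3134 - (4402 + 12672 + 8192) = 3134 - 1*25266 = 3134 - 25266 = -22132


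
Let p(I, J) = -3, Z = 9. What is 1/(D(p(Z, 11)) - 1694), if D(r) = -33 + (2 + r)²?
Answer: -1/1726 ≈ -0.00057937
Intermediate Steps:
1/(D(p(Z, 11)) - 1694) = 1/((-33 + (2 - 3)²) - 1694) = 1/((-33 + (-1)²) - 1694) = 1/((-33 + 1) - 1694) = 1/(-32 - 1694) = 1/(-1726) = -1/1726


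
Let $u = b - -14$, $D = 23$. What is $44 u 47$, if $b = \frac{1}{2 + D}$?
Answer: $\frac{725868}{25} \approx 29035.0$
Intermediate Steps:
$b = \frac{1}{25}$ ($b = \frac{1}{2 + 23} = \frac{1}{25} \approx 0.04$)
$u = \frac{351}{25}$ ($u = \frac{1}{25} - -14 = \frac{1}{25} + 14 = \frac{351}{25} \approx 14.04$)
$44 u 47 = 44 \cdot \frac{351}{25} \cdot 47 = \frac{15444}{25} \cdot 47 = \frac{725868}{25}$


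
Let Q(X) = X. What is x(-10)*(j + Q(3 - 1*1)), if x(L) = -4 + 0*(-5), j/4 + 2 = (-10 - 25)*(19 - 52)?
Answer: -18456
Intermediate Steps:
j = 4612 (j = -8 + 4*((-10 - 25)*(19 - 52)) = -8 + 4*(-35*(-33)) = -8 + 4*1155 = -8 + 4620 = 4612)
x(L) = -4 (x(L) = -4 + 0 = -4)
x(-10)*(j + Q(3 - 1*1)) = -4*(4612 + (3 - 1*1)) = -4*(4612 + (3 - 1)) = -4*(4612 + 2) = -4*4614 = -18456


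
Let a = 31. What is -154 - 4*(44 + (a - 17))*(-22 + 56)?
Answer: -8042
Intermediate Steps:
-154 - 4*(44 + (a - 17))*(-22 + 56) = -154 - 4*(44 + (31 - 17))*(-22 + 56) = -154 - 4*(44 + 14)*34 = -154 - 232*34 = -154 - 4*1972 = -154 - 7888 = -8042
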